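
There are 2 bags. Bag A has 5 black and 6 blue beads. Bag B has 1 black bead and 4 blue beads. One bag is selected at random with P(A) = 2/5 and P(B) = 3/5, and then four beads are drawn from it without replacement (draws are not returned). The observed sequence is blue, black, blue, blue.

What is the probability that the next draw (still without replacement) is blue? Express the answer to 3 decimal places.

The likelihood of the observed sequence under each hypothesis: P(data | bag A) = (6/11)(5/10)(5/9)(4/8) = 5/66; P(data | bag B) = (4/5)(1/4)(3/3)(2/2) = 1/5.
Weighting by the prior gives 2/5 · 5/66 = 1/33, 3/5 · 1/5 = 3/25; summing to 124/825.
Dividing through by the total gives posterior P(bag A | data) = 25/124, P(bag B | data) = 99/124.
The predictive probability is P(blue next | data) = (3/7)(25/124) + (1)(99/124) = 192/217.

0.885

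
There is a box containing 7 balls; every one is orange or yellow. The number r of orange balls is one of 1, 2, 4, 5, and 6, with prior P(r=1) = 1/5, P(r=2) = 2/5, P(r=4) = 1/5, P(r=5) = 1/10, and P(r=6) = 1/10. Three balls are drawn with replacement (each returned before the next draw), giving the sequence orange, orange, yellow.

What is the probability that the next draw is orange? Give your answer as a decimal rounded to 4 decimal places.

Compute the likelihood of the observed sequence for each case: P(data | r = 1) = (1/7)(1/7)(6/7) = 0.017493; P(data | r = 2) = (2/7)(2/7)(5/7) = 0.058309; P(data | r = 4) = (4/7)(4/7)(3/7) = 0.13994; P(data | r = 5) = (5/7)(5/7)(2/7) = 0.14577; P(data | r = 6) = (6/7)(6/7)(1/7) = 0.10496.
The prior-weighted likelihoods are 1/5 · 0.017493 = 0.0034985, 2/5 · 0.058309 = 0.023324, 1/5 · 0.13994 = 0.027988, 1/10 · 0.14577 = 0.014577, 1/10 · 0.10496 = 0.010496; summing to 0.079883.
Dividing through by the total gives posterior P(r = 1 | data) = 0.043796, P(r = 2 | data) = 0.29197, P(r = 4 | data) = 0.35036, P(r = 5 | data) = 0.18248, P(r = 6 | data) = 0.13139.
The predictive probability is P(orange next | data) = (1/7)(0.043796) + (2/7)(0.29197) + (4/7)(0.35036) + (5/7)(0.18248) + (6/7)(0.13139) = 0.53285.

0.5328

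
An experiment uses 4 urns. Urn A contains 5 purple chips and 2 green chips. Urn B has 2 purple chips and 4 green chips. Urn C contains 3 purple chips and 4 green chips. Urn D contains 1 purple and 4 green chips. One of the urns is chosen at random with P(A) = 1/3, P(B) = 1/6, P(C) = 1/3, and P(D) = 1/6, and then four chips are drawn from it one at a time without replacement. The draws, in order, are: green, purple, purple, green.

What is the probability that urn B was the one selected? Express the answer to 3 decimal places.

The likelihood of the observed sequence under each hypothesis: P(data | urn A) = (2/7)(5/6)(4/5)(1/4) = 1/21; P(data | urn B) = (4/6)(2/5)(1/4)(3/3) = 1/15; P(data | urn C) = (4/7)(3/6)(2/5)(3/4) = 3/35; P(data | urn D) = (4/5)(1/4)(0/3) = 0.
The prior-weighted likelihoods are 1/3 · 1/21 = 1/63, 1/6 · 1/15 = 1/90, 1/3 · 3/35 = 1/35, 1/6 · 0 = 0; these sum to 1/18.
Hence P(urn B | data) = (1/90) / (1/18) = 1/5.

0.200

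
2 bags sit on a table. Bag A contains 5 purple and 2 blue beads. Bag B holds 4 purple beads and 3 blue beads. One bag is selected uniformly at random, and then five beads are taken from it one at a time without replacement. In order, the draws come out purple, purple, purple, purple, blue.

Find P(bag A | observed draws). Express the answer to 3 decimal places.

0.769

Compute the likelihood of the observed sequence for each case: P(data | bag A) = (5/7)(4/6)(3/5)(2/4)(2/3) = 2/21; P(data | bag B) = (4/7)(3/6)(2/5)(1/4)(3/3) = 1/35.
Multiplying each by its prior: 1/2 · 2/21 = 1/21, 1/2 · 1/35 = 1/70; summing to 13/210.
Hence P(bag A | data) = (1/21) / (13/210) = 10/13.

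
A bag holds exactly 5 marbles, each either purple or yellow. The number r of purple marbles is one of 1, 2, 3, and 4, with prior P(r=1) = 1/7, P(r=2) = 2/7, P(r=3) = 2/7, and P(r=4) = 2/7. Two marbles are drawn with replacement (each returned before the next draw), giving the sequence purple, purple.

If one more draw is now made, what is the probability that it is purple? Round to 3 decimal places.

0.675

Under each hypothesis, the probability of the observed sequence is: P(data | r = 1) = (1/5)(1/5) = 1/25; P(data | r = 2) = (2/5)(2/5) = 4/25; P(data | r = 3) = (3/5)(3/5) = 9/25; P(data | r = 4) = (4/5)(4/5) = 16/25.
Multiplying each by its prior: 1/7 · 1/25 = 1/175, 2/7 · 4/25 = 8/175, 2/7 · 9/25 = 18/175, 2/7 · 16/25 = 32/175; with total 59/175.
Normalising, the posterior is P(r = 1 | data) = 1/59, P(r = 2 | data) = 8/59, P(r = 3 | data) = 18/59, P(r = 4 | data) = 32/59.
So P(purple next | data) = Σ P(purple next | H) P(H | data) = (1/5)(1/59) + (2/5)(8/59) + (3/5)(18/59) + (4/5)(32/59) = 199/295.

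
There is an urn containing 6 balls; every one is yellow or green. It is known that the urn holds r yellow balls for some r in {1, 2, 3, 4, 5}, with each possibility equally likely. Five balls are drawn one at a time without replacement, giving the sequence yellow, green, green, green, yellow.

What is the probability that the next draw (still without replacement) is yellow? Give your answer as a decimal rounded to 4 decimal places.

Under each hypothesis, the probability of the observed sequence is: P(data | r = 1) = (1/6)(5/5)(4/4)(3/3)(0/2) = 0; P(data | r = 2) = (2/6)(4/5)(3/4)(2/3)(1/2) = 1/15; P(data | r = 3) = (3/6)(3/5)(2/4)(1/3)(2/2) = 1/20; P(data | r = 4) = (4/6)(2/5)(1/4)(0/3) = 0; P(data | r = 5) = (5/6)(1/5)(0/4) = 0.
Multiplying each by its prior: 1/5 · 0 = 0, 1/5 · 1/15 = 1/75, 1/5 · 1/20 = 1/100, 1/5 · 0 = 0, 1/5 · 0 = 0; these sum to 7/300.
The posterior is then P(r = 1 | data) = 0, P(r = 2 | data) = 4/7, P(r = 3 | data) = 3/7, P(r = 4 | data) = 0, P(r = 5 | data) = 0.
So P(yellow next | data) = Σ P(yellow next | H) P(H | data) = (0)(4/7) + (1)(3/7) = 3/7.

0.4286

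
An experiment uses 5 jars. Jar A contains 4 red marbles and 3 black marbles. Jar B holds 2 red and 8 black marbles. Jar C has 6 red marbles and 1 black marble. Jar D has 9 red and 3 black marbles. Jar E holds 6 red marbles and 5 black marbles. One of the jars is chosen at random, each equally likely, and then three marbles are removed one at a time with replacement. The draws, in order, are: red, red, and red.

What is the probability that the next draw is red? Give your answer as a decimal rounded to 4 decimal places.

0.7476

Compute the likelihood of the observed sequence for each case: P(data | jar A) = (4/7)(4/7)(4/7) = 0.18659; P(data | jar B) = (2/10)(2/10)(2/10) = 0.008; P(data | jar C) = (6/7)(6/7)(6/7) = 0.62974; P(data | jar D) = (9/12)(9/12)(9/12) = 0.42188; P(data | jar E) = (6/11)(6/11)(6/11) = 0.16228.
The prior-weighted likelihoods are 1/5 · 0.18659 = 0.037318, 1/5 · 0.008 = 0.0016, 1/5 · 0.62974 = 0.12595, 1/5 · 0.42188 = 0.084375, 1/5 · 0.16228 = 0.032457; summing to 0.2817.
Dividing through by the total gives posterior P(jar A | data) = 0.13247, P(jar B | data) = 0.0056799, P(jar C | data) = 0.4471, P(jar D | data) = 0.29952, P(jar E | data) = 0.11522.
Averaging over the posterior, P(red next | data) = (4/7)(0.13247) + (1/5)(0.0056799) + (6/7)(0.4471) + (3/4)(0.29952) + (6/11)(0.11522) = 0.74756.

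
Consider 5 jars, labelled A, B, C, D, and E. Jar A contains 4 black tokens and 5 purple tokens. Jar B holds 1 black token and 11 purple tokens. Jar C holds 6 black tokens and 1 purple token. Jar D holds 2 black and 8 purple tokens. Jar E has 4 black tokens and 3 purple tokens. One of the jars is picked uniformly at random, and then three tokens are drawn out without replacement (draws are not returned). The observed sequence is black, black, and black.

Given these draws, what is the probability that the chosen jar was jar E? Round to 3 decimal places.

0.156

Compute the likelihood of the observed sequence for each case: P(data | jar A) = (4/9)(3/8)(2/7) = 1/21; P(data | jar B) = (1/12)(0/11) = 0; P(data | jar C) = (6/7)(5/6)(4/5) = 4/7; P(data | jar D) = (2/10)(1/9)(0/8) = 0; P(data | jar E) = (4/7)(3/6)(2/5) = 4/35.
Weighting by the prior gives 1/5 · 1/21 = 1/105, 1/5 · 0 = 0, 1/5 · 4/7 = 4/35, 1/5 · 0 = 0, 1/5 · 4/35 = 4/175; these sum to 11/75.
Therefore the posterior P(jar E | data) = (4/175) / (11/75) = 12/77.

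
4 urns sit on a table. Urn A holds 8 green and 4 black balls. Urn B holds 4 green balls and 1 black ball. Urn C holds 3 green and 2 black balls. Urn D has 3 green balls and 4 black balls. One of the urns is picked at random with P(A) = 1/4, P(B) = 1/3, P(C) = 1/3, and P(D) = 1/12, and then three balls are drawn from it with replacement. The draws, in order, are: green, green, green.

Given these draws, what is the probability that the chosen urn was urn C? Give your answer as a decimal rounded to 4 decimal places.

The likelihood of the observed sequence under each hypothesis: P(data | urn A) = (8/12)(8/12)(8/12) = 0.2963; P(data | urn B) = (4/5)(4/5)(4/5) = 0.512; P(data | urn C) = (3/5)(3/5)(3/5) = 0.216; P(data | urn D) = (3/7)(3/7)(3/7) = 0.078717.
Multiplying each by its prior: 1/4 · 0.2963 = 0.074074, 1/3 · 0.512 = 0.17067, 1/3 · 0.216 = 0.072, 1/12 · 0.078717 = 0.0065598; summing to 0.3233.
Therefore the posterior P(urn C | data) = (0.072) / (0.3233) = 0.2227.

0.2227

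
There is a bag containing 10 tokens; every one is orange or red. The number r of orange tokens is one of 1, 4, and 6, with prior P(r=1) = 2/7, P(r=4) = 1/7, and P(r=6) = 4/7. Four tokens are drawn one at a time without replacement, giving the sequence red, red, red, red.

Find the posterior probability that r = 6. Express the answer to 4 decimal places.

The likelihood of the observed sequence under each hypothesis: P(data | r = 1) = (9/10)(8/9)(7/8)(6/7) = 0.6; P(data | r = 4) = (6/10)(5/9)(4/8)(3/7) = 0.071429; P(data | r = 6) = (4/10)(3/9)(2/8)(1/7) = 0.0047619.
Weighting by the prior gives 2/7 · 0.6 = 0.17143, 1/7 · 0.071429 = 0.010204, 4/7 · 0.0047619 = 0.0027211; with total 0.18435.
So P(r = 6 | data) = (0.0027211) / (0.18435) = 0.01476.

0.0148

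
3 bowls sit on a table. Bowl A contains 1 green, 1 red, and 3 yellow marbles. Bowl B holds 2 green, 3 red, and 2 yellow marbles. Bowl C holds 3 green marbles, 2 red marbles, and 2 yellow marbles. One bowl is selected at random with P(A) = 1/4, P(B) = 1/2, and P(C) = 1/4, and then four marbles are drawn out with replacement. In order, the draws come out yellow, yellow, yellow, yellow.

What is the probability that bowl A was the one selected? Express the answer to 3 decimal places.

0.866

Compute the likelihood of the observed sequence for each case: P(data | bowl A) = (3/5)(3/5)(3/5)(3/5) = 0.1296; P(data | bowl B) = (2/7)(2/7)(2/7)(2/7) = 0.0066639; P(data | bowl C) = (2/7)(2/7)(2/7)(2/7) = 0.0066639.
The prior-weighted likelihoods are 1/4 · 0.1296 = 0.0324, 1/2 · 0.0066639 = 0.0033319, 1/4 · 0.0066639 = 0.001666; summing to 0.037398.
Hence P(bowl A | data) = (0.0324) / (0.037398) = 0.86636.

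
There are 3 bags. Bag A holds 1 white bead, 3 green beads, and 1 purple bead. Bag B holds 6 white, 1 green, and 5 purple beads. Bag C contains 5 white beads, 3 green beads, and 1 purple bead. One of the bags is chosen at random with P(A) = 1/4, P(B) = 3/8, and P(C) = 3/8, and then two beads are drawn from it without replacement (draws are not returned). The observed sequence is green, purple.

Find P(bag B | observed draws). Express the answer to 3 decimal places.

For each hypothesis, P(data | H) works out to: P(data | bag A) = (3/5)(1/4) = 0.15; P(data | bag B) = (1/12)(5/11) = 0.037879; P(data | bag C) = (3/9)(1/8) = 0.041667.
Multiplying each by its prior: 1/4 · 0.15 = 0.0375, 3/8 · 0.037879 = 0.014205, 3/8 · 0.041667 = 0.015625; these sum to 0.06733.
So P(bag B | data) = (0.014205) / (0.06733) = 0.21097.

0.211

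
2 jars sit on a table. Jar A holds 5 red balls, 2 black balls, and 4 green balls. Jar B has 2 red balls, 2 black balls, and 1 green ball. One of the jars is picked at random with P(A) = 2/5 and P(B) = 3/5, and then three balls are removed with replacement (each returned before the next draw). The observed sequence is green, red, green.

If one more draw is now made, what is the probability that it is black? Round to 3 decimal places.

Compute the likelihood of the observed sequence for each case: P(data | jar A) = (4/11)(5/11)(4/11) = 0.060105; P(data | jar B) = (1/5)(2/5)(1/5) = 0.016.
Multiplying each by its prior: 2/5 · 0.060105 = 0.024042, 3/5 · 0.016 = 0.0096; with total 0.033642.
The posterior is then P(jar A | data) = 0.71464, P(jar B | data) = 0.28536.
Averaging over the posterior, P(black next | data) = (2/11)(0.71464) + (2/5)(0.28536) = 0.24408.

0.244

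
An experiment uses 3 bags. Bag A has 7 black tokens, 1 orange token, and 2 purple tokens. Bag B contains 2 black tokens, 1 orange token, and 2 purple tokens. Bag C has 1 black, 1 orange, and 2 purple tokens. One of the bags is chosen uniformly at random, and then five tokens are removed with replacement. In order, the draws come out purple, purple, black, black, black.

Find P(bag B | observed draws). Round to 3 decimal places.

0.367

The likelihood of the observed sequence under each hypothesis: P(data | bag A) = (2/10)(2/10)(7/10)(7/10)(7/10) = 0.01372; P(data | bag B) = (2/5)(2/5)(2/5)(2/5)(2/5) = 0.01024; P(data | bag C) = (2/4)(2/4)(1/4)(1/4)(1/4) = 0.0039062.
The prior-weighted likelihoods are 1/3 · 0.01372 = 0.0045733, 1/3 · 0.01024 = 0.0034133, 1/3 · 0.0039062 = 0.0013021; these sum to 0.0092888.
Therefore the posterior P(bag B | data) = (0.0034133) / (0.0092888) = 0.36747.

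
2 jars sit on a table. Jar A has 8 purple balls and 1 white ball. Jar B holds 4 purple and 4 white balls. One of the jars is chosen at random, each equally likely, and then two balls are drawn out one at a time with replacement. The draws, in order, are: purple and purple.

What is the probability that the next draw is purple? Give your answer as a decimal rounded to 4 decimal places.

Compute the likelihood of the observed sequence for each case: P(data | jar A) = (8/9)(8/9) = 64/81; P(data | jar B) = (4/8)(4/8) = 1/4.
Weighting by the prior gives 1/2 · 64/81 = 32/81, 1/2 · 1/4 = 1/8; these sum to 337/648.
Normalising, the posterior is P(jar A | data) = 0.75964, P(jar B | data) = 0.24036.
Averaging over the posterior, P(purple next | data) = (8/9)(0.75964) + (1/2)(0.24036) = 0.79542.

0.7954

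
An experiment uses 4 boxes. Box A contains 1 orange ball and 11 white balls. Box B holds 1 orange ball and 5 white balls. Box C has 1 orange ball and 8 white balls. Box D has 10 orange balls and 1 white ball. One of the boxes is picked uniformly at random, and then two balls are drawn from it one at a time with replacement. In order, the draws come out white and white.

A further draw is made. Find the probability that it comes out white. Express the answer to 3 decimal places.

0.880

Compute the likelihood of the observed sequence for each case: P(data | box A) = (11/12)(11/12) = 0.84028; P(data | box B) = (5/6)(5/6) = 0.69444; P(data | box C) = (8/9)(8/9) = 0.79012; P(data | box D) = (1/11)(1/11) = 0.0082645.
The prior-weighted likelihoods are 1/4 · 0.84028 = 0.21007, 1/4 · 0.69444 = 0.17361, 1/4 · 0.79012 = 0.19753, 1/4 · 0.0082645 = 0.0020661; summing to 0.58328.
Normalising, the posterior is P(box A | data) = 0.36015, P(box B | data) = 0.29765, P(box C | data) = 0.33866, P(box D | data) = 0.0035423.
The predictive probability is P(white next | data) = (11/12)(0.36015) + (5/6)(0.29765) + (8/9)(0.33866) + (1/11)(0.0035423) = 0.87953.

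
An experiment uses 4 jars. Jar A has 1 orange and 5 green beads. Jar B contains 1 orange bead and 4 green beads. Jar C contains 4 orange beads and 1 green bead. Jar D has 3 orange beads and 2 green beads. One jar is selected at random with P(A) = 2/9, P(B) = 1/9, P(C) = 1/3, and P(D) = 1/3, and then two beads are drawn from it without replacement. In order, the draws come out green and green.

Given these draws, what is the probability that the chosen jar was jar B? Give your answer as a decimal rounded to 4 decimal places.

Under each hypothesis, the probability of the observed sequence is: P(data | jar A) = (5/6)(4/5) = 2/3; P(data | jar B) = (4/5)(3/4) = 3/5; P(data | jar C) = (1/5)(0/4) = 0; P(data | jar D) = (2/5)(1/4) = 1/10.
Weighting by the prior gives 2/9 · 2/3 = 4/27, 1/9 · 3/5 = 1/15, 1/3 · 0 = 0, 1/3 · 1/10 = 1/30; summing to 67/270.
By Bayes' rule, P(jar B | data) = (1/15) / (67/270) = 18/67.

0.2687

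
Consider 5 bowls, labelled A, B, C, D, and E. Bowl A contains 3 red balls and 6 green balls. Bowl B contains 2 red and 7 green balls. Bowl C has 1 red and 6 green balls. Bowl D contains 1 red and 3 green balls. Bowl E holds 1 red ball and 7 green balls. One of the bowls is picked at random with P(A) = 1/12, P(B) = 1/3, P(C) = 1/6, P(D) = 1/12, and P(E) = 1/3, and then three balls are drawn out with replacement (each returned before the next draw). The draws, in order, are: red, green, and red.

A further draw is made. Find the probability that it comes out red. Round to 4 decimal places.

0.2262

The likelihood of the observed sequence under each hypothesis: P(data | bowl A) = (3/9)(6/9)(3/9) = 0.074074; P(data | bowl B) = (2/9)(7/9)(2/9) = 0.038409; P(data | bowl C) = (1/7)(6/7)(1/7) = 0.017493; P(data | bowl D) = (1/4)(3/4)(1/4) = 0.046875; P(data | bowl E) = (1/8)(7/8)(1/8) = 0.013672.
Multiplying each by its prior: 1/12 · 0.074074 = 0.0061728, 1/3 · 0.038409 = 0.012803, 1/6 · 0.017493 = 0.0029155, 1/12 · 0.046875 = 0.0039062, 1/3 · 0.013672 = 0.0045573; summing to 0.030355.
Dividing through by the total gives posterior P(bowl A | data) = 0.20336, P(bowl B | data) = 0.42178, P(bowl C | data) = 0.096046, P(bowl D | data) = 0.12869, P(bowl E | data) = 0.15013.
The predictive probability is P(red next | data) = (1/3)(0.20336) + (2/9)(0.42178) + (1/7)(0.096046) + (1/4)(0.12869) + (1/8)(0.15013) = 0.22617.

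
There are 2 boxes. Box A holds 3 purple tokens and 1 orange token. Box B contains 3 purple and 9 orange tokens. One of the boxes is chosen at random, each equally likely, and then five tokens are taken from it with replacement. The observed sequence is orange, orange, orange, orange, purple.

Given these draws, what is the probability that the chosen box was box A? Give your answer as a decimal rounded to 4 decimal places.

0.0357

The likelihood of the observed sequence under each hypothesis: P(data | box A) = (1/4)(1/4)(1/4)(1/4)(3/4) = 0.0029297; P(data | box B) = (9/12)(9/12)(9/12)(9/12)(3/12) = 0.079102.
Weighting by the prior gives 1/2 · 0.0029297 = 0.0014648, 1/2 · 0.079102 = 0.039551; summing to 0.041016.
So P(box A | data) = (0.0014648) / (0.041016) = 0.035714.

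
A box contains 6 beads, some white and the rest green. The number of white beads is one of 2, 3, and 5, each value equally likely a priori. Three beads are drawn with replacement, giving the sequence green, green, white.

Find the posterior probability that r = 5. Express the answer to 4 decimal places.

0.0781

The likelihood of the observed sequence under each hypothesis: P(data | r = 2) = (4/6)(4/6)(2/6) = 4/27; P(data | r = 3) = (3/6)(3/6)(3/6) = 1/8; P(data | r = 5) = (1/6)(1/6)(5/6) = 5/216.
Weighting by the prior gives 1/3 · 4/27 = 4/81, 1/3 · 1/8 = 1/24, 1/3 · 5/216 = 5/648; with total 8/81.
Hence P(r = 5 | data) = (5/648) / (8/81) = 5/64.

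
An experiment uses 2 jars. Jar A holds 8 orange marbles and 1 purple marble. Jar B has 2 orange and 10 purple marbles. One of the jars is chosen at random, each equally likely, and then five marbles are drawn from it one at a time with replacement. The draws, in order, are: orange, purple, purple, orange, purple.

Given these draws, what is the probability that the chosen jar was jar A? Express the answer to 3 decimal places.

0.063

For each hypothesis, P(data | H) works out to: P(data | jar A) = (8/9)(1/9)(1/9)(8/9)(1/9) = 0.0010838; P(data | jar B) = (2/12)(10/12)(10/12)(2/12)(10/12) = 0.016075.
The prior-weighted likelihoods are 1/2 · 0.0010838 = 0.00054192, 1/2 · 0.016075 = 0.0080376; with total 0.0085795.
By Bayes' rule, P(jar A | data) = (0.00054192) / (0.0085795) = 0.063165.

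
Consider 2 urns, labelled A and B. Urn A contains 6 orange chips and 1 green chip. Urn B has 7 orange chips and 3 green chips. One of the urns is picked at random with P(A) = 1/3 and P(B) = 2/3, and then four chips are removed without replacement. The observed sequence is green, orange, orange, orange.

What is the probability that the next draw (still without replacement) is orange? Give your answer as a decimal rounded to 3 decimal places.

The likelihood of the observed sequence under each hypothesis: P(data | urn A) = (1/7)(6/6)(5/5)(4/4) = 1/7; P(data | urn B) = (3/10)(7/9)(6/8)(5/7) = 1/8.
The prior-weighted likelihoods are 1/3 · 1/7 = 1/21, 2/3 · 1/8 = 1/12; these sum to 11/84.
The posterior is then P(urn A | data) = 4/11, P(urn B | data) = 7/11.
Averaging over the posterior, P(orange next | data) = (1)(4/11) + (2/3)(7/11) = 26/33.

0.788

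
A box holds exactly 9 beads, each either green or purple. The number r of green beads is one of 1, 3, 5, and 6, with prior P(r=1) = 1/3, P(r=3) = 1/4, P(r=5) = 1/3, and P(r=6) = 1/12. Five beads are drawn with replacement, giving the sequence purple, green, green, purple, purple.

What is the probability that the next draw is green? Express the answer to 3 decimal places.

0.418

Under each hypothesis, the probability of the observed sequence is: P(data | r = 1) = (8/9)(1/9)(1/9)(8/9)(8/9) = 0.0086708; P(data | r = 3) = (6/9)(3/9)(3/9)(6/9)(6/9) = 0.032922; P(data | r = 5) = (4/9)(5/9)(5/9)(4/9)(4/9) = 0.027096; P(data | r = 6) = (3/9)(6/9)(6/9)(3/9)(3/9) = 0.016461.
The prior-weighted likelihoods are 1/3 · 0.0086708 = 0.0028903, 1/4 · 0.032922 = 0.0082305, 1/3 · 0.027096 = 0.009032, 1/12 · 0.016461 = 0.0013717; these sum to 0.021524.
Dividing through by the total gives posterior P(r = 1 | data) = 0.13428, P(r = 3 | data) = 0.38238, P(r = 5 | data) = 0.41962, P(r = 6 | data) = 0.063729.
Averaging over the posterior, P(green next | data) = (1/9)(0.13428) + (1/3)(0.38238) + (5/9)(0.41962) + (2/3)(0.063729) = 0.41799.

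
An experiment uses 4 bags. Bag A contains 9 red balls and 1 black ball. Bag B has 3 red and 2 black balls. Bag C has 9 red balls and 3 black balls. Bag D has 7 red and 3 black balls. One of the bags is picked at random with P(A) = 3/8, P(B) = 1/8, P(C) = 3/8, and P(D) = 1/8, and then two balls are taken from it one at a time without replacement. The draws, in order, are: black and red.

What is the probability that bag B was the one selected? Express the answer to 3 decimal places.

The likelihood of the observed sequence under each hypothesis: P(data | bag A) = (1/10)(9/9) = 0.1; P(data | bag B) = (2/5)(3/4) = 0.3; P(data | bag C) = (3/12)(9/11) = 0.20455; P(data | bag D) = (3/10)(7/9) = 0.23333.
Weighting by the prior gives 3/8 · 0.1 = 0.0375, 1/8 · 0.3 = 0.0375, 3/8 · 0.20455 = 0.076705, 1/8 · 0.23333 = 0.029167; these sum to 0.18087.
By Bayes' rule, P(bag B | data) = (0.0375) / (0.18087) = 0.20733.

0.207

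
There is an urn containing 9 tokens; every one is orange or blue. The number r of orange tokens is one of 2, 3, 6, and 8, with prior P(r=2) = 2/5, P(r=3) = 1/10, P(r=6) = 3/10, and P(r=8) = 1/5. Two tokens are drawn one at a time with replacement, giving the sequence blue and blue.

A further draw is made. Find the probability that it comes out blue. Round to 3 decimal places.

0.711

The likelihood of the observed sequence under each hypothesis: P(data | r = 2) = (7/9)(7/9) = 49/81; P(data | r = 3) = (6/9)(6/9) = 4/9; P(data | r = 6) = (3/9)(3/9) = 1/9; P(data | r = 8) = (1/9)(1/9) = 1/81.
Multiplying each by its prior: 2/5 · 49/81 = 98/405, 1/10 · 4/9 = 2/45, 3/10 · 1/9 = 1/30, 1/5 · 1/81 = 1/405; summing to 29/90.
The posterior is then P(r = 2 | data) = 196/261, P(r = 3 | data) = 4/29, P(r = 6 | data) = 3/29, P(r = 8 | data) = 2/261.
Averaging over the posterior, P(blue next | data) = (7/9)(196/261) + (2/3)(4/29) + (1/3)(3/29) + (1/9)(2/261) = 557/783.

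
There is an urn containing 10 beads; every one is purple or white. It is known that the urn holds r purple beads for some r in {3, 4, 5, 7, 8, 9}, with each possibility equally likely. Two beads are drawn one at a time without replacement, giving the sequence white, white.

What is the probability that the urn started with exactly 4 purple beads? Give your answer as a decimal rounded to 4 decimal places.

For each hypothesis, P(data | H) works out to: P(data | r = 3) = (7/10)(6/9) = 7/15; P(data | r = 4) = (6/10)(5/9) = 1/3; P(data | r = 5) = (5/10)(4/9) = 2/9; P(data | r = 7) = (3/10)(2/9) = 1/15; P(data | r = 8) = (2/10)(1/9) = 1/45; P(data | r = 9) = (1/10)(0/9) = 0.
Multiplying each by its prior: 1/6 · 7/15 = 7/90, 1/6 · 1/3 = 1/18, 1/6 · 2/9 = 1/27, 1/6 · 1/15 = 1/90, 1/6 · 1/45 = 1/270, 1/6 · 0 = 0; these sum to 5/27.
So P(r = 4 | data) = (1/18) / (5/27) = 3/10.

0.3000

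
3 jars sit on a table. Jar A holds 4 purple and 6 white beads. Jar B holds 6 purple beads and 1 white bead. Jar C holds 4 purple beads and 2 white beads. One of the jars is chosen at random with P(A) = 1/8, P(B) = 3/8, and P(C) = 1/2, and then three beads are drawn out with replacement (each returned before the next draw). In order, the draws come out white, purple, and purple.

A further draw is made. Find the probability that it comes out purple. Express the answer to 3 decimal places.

Compute the likelihood of the observed sequence for each case: P(data | jar A) = (6/10)(4/10)(4/10) = 0.096; P(data | jar B) = (1/7)(6/7)(6/7) = 0.10496; P(data | jar C) = (2/6)(4/6)(4/6) = 0.14815.
The prior-weighted likelihoods are 1/8 · 0.096 = 0.012, 3/8 · 0.10496 = 0.039359, 1/2 · 0.14815 = 0.074074; these sum to 0.12543.
Normalising, the posterior is P(jar A | data) = 0.095669, P(jar B | data) = 0.31378, P(jar C | data) = 0.59055.
The predictive probability is P(purple next | data) = (2/5)(0.095669) + (6/7)(0.31378) + (2/3)(0.59055) = 0.70092.

0.701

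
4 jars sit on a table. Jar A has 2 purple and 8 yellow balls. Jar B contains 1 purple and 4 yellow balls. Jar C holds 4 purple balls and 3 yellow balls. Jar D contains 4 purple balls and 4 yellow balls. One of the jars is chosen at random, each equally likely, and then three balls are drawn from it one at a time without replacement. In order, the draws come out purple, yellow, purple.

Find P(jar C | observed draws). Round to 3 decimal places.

0.509

Under each hypothesis, the probability of the observed sequence is: P(data | jar A) = (2/10)(8/9)(1/8) = 1/45; P(data | jar B) = (1/5)(4/4)(0/3) = 0; P(data | jar C) = (4/7)(3/6)(3/5) = 6/35; P(data | jar D) = (4/8)(4/7)(3/6) = 1/7.
The prior-weighted likelihoods are 1/4 · 1/45 = 1/180, 1/4 · 0 = 0, 1/4 · 6/35 = 3/70, 1/4 · 1/7 = 1/28; with total 53/630.
By Bayes' rule, P(jar C | data) = (3/70) / (53/630) = 27/53.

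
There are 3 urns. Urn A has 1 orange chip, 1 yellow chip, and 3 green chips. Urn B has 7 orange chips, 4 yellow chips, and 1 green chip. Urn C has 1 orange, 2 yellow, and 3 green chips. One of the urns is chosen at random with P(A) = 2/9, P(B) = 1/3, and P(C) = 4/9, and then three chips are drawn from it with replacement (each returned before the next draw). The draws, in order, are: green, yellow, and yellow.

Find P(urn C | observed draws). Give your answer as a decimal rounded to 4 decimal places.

0.7457

Under each hypothesis, the probability of the observed sequence is: P(data | urn A) = (3/5)(1/5)(1/5) = 0.024; P(data | urn B) = (1/12)(4/12)(4/12) = 0.0092593; P(data | urn C) = (3/6)(2/6)(2/6) = 0.055556.
Weighting by the prior gives 2/9 · 0.024 = 0.0053333, 1/3 · 0.0092593 = 0.0030864, 4/9 · 0.055556 = 0.024691; summing to 0.033111.
By Bayes' rule, P(urn C | data) = (0.024691) / (0.033111) = 0.74571.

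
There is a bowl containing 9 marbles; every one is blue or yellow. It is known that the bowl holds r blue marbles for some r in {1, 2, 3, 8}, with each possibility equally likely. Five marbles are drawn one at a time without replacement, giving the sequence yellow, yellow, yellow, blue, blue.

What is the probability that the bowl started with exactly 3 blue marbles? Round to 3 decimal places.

Under each hypothesis, the probability of the observed sequence is: P(data | r = 1) = (8/9)(7/8)(6/7)(1/6)(0/5) = 0; P(data | r = 2) = (7/9)(6/8)(5/7)(2/6)(1/5) = 0.027778; P(data | r = 3) = (6/9)(5/8)(4/7)(3/6)(2/5) = 0.047619; P(data | r = 8) = (1/9)(0/8) = 0.
Multiplying each by its prior: 1/4 · 0 = 0, 1/4 · 0.027778 = 0.0069444, 1/4 · 0.047619 = 0.011905, 1/4 · 0 = 0; these sum to 0.018849.
So P(r = 3 | data) = (0.011905) / (0.018849) = 0.63158.

0.632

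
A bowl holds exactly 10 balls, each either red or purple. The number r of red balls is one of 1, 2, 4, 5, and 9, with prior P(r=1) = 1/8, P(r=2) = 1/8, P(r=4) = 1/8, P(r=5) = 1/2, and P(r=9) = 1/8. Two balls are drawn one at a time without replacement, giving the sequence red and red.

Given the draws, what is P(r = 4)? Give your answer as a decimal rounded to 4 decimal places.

0.0723

The likelihood of the observed sequence under each hypothesis: P(data | r = 1) = (1/10)(0/9) = 0; P(data | r = 2) = (2/10)(1/9) = 1/45; P(data | r = 4) = (4/10)(3/9) = 2/15; P(data | r = 5) = (5/10)(4/9) = 2/9; P(data | r = 9) = (9/10)(8/9) = 4/5.
The prior-weighted likelihoods are 1/8 · 0 = 0, 1/8 · 1/45 = 1/360, 1/8 · 2/15 = 1/60, 1/2 · 2/9 = 1/9, 1/8 · 4/5 = 1/10; with total 83/360.
By Bayes' rule, P(r = 4 | data) = (1/60) / (83/360) = 6/83.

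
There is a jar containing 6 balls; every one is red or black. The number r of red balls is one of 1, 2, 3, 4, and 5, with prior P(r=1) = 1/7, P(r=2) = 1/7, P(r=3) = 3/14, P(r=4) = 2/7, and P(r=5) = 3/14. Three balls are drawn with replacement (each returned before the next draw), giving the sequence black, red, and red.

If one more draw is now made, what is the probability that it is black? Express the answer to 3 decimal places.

0.384

Compute the likelihood of the observed sequence for each case: P(data | r = 1) = (5/6)(1/6)(1/6) = 0.023148; P(data | r = 2) = (4/6)(2/6)(2/6) = 0.074074; P(data | r = 3) = (3/6)(3/6)(3/6) = 0.125; P(data | r = 4) = (2/6)(4/6)(4/6) = 0.14815; P(data | r = 5) = (1/6)(5/6)(5/6) = 0.11574.
Weighting by the prior gives 1/7 · 0.023148 = 0.0033069, 1/7 · 0.074074 = 0.010582, 3/14 · 0.125 = 0.026786, 2/7 · 0.14815 = 0.042328, 3/14 · 0.11574 = 0.024802; summing to 0.1078.
Normalising, the posterior is P(r = 1 | data) = 0.030675, P(r = 2 | data) = 0.09816, P(r = 3 | data) = 0.24847, P(r = 4 | data) = 0.39264, P(r = 5 | data) = 0.23006.
Averaging over the posterior, P(black next | data) = (5/6)(0.030675) + (2/3)(0.09816) + (1/2)(0.24847) + (1/3)(0.39264) + (1/6)(0.23006) = 0.38446.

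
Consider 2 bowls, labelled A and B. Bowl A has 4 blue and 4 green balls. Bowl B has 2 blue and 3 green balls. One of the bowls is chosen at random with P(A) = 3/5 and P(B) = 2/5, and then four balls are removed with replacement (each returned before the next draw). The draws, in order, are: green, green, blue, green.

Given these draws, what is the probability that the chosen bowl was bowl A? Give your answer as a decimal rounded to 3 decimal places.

For each hypothesis, P(data | H) works out to: P(data | bowl A) = (4/8)(4/8)(4/8)(4/8) = 0.0625; P(data | bowl B) = (3/5)(3/5)(2/5)(3/5) = 0.0864.
Multiplying each by its prior: 3/5 · 0.0625 = 0.0375, 2/5 · 0.0864 = 0.03456; summing to 0.07206.
So P(bowl A | data) = (0.0375) / (0.07206) = 0.5204.

0.520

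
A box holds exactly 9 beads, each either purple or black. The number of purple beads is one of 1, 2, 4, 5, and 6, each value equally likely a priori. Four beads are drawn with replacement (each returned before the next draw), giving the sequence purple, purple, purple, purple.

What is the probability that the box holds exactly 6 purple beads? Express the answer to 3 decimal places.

Under each hypothesis, the probability of the observed sequence is: P(data | r = 1) = (1/9)(1/9)(1/9)(1/9) = 0.00015242; P(data | r = 2) = (2/9)(2/9)(2/9)(2/9) = 0.0024387; P(data | r = 4) = (4/9)(4/9)(4/9)(4/9) = 0.039018; P(data | r = 5) = (5/9)(5/9)(5/9)(5/9) = 0.09526; P(data | r = 6) = (6/9)(6/9)(6/9)(6/9) = 0.19753.
Weighting by the prior gives 1/5 · 0.00015242 = 3.0483e-05, 1/5 · 0.0024387 = 0.00048773, 1/5 · 0.039018 = 0.0078037, 1/5 · 0.09526 = 0.019052, 1/5 · 0.19753 = 0.039506; with total 0.06688.
Hence P(r = 6 | data) = (0.039506) / (0.06688) = 0.5907.

0.591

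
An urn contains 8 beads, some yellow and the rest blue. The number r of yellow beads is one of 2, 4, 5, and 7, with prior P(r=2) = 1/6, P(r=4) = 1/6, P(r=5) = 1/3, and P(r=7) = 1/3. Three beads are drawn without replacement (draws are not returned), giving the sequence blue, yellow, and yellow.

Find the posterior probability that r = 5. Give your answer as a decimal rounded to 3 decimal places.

0.455

For each hypothesis, P(data | H) works out to: P(data | r = 2) = (6/8)(2/7)(1/6) = 1/28; P(data | r = 4) = (4/8)(4/7)(3/6) = 1/7; P(data | r = 5) = (3/8)(5/7)(4/6) = 5/28; P(data | r = 7) = (1/8)(7/7)(6/6) = 1/8.
The prior-weighted likelihoods are 1/6 · 1/28 = 1/168, 1/6 · 1/7 = 1/42, 1/3 · 5/28 = 5/84, 1/3 · 1/8 = 1/24; summing to 11/84.
Hence P(r = 5 | data) = (5/84) / (11/84) = 5/11.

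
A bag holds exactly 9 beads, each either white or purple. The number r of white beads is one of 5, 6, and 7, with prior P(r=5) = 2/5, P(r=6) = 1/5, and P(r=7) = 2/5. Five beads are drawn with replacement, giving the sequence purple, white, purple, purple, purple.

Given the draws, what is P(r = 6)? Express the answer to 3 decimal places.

Compute the likelihood of the observed sequence for each case: P(data | r = 5) = (4/9)(5/9)(4/9)(4/9)(4/9) = 0.021677; P(data | r = 6) = (3/9)(6/9)(3/9)(3/9)(3/9) = 0.0082305; P(data | r = 7) = (2/9)(7/9)(2/9)(2/9)(2/9) = 0.0018967.
The prior-weighted likelihoods are 2/5 · 0.021677 = 0.0086708, 1/5 · 0.0082305 = 0.0016461, 2/5 · 0.0018967 = 0.00075869; with total 0.011076.
Hence P(r = 6 | data) = (0.0016461) / (0.011076) = 0.14862.

0.149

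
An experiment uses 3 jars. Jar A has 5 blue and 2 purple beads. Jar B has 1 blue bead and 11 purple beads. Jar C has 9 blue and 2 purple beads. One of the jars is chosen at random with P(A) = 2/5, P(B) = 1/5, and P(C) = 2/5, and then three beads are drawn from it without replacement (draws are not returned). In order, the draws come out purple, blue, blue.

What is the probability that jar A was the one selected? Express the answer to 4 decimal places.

The likelihood of the observed sequence under each hypothesis: P(data | jar A) = (2/7)(5/6)(4/5) = 0.19048; P(data | jar B) = (11/12)(1/11)(0/10) = 0; P(data | jar C) = (2/11)(9/10)(8/9) = 0.14545.
Weighting by the prior gives 2/5 · 0.19048 = 0.07619, 1/5 · 0 = 0, 2/5 · 0.14545 = 0.058182; summing to 0.13437.
Therefore the posterior P(jar A | data) = (0.07619) / (0.13437) = 0.56701.

0.5670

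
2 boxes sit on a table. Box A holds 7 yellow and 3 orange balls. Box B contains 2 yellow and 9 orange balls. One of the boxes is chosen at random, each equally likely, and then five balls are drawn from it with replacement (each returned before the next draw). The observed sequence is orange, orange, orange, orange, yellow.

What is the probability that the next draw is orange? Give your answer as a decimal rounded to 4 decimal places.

0.7845

Compute the likelihood of the observed sequence for each case: P(data | box A) = (3/10)(3/10)(3/10)(3/10)(7/10) = 0.00567; P(data | box B) = (9/11)(9/11)(9/11)(9/11)(2/11) = 0.081477.
Weighting by the prior gives 1/2 · 0.00567 = 0.002835, 1/2 · 0.081477 = 0.040739; summing to 0.043574.
Normalising, the posterior is P(box A | data) = 0.065062, P(box B | data) = 0.93494.
The predictive probability is P(orange next | data) = (3/10)(0.065062) + (9/11)(0.93494) = 0.78447.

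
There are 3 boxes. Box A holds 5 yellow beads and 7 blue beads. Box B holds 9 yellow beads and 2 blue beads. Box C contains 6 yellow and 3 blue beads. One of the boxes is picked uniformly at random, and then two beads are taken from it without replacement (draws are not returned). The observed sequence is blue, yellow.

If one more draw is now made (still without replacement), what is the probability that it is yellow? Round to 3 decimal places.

0.634

For each hypothesis, P(data | H) works out to: P(data | box A) = (7/12)(5/11) = 35/132; P(data | box B) = (2/11)(9/10) = 9/55; P(data | box C) = (3/9)(6/8) = 1/4.
The prior-weighted likelihoods are 1/3 · 35/132 = 35/396, 1/3 · 9/55 = 3/55, 1/3 · 1/4 = 1/12; these sum to 112/495.
The posterior is then P(box A | data) = 0.39062, P(box B | data) = 0.24107, P(box C | data) = 0.3683.
Averaging over the posterior, P(yellow next | data) = (2/5)(0.39062) + (8/9)(0.24107) + (5/7)(0.3683) = 0.63361.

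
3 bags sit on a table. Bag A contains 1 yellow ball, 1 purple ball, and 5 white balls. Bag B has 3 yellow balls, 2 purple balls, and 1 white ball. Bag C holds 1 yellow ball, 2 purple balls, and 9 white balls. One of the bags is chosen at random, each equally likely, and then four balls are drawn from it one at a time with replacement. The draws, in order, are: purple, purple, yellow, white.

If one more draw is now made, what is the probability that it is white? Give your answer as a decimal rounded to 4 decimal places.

0.3313

The likelihood of the observed sequence under each hypothesis: P(data | bag A) = (1/7)(1/7)(1/7)(5/7) = 0.0020825; P(data | bag B) = (2/6)(2/6)(3/6)(1/6) = 0.0092593; P(data | bag C) = (2/12)(2/12)(1/12)(9/12) = 0.0017361.
Multiplying each by its prior: 1/3 · 0.0020825 = 0.00069416, 1/3 · 0.0092593 = 0.0030864, 1/3 · 0.0017361 = 0.0005787; these sum to 0.0043593.
Normalising, the posterior is P(bag A | data) = 0.15924, P(bag B | data) = 0.70801, P(bag C | data) = 0.13275.
So P(white next | data) = Σ P(white next | H) P(H | data) = (5/7)(0.15924) + (1/6)(0.70801) + (3/4)(0.13275) = 0.33131.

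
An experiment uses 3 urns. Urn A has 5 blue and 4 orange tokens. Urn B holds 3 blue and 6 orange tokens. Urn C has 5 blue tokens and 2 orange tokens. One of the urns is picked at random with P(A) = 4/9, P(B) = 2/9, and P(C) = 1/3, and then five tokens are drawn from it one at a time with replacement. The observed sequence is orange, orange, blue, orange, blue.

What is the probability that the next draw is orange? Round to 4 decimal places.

0.4872

For each hypothesis, P(data | H) works out to: P(data | urn A) = (4/9)(4/9)(5/9)(4/9)(5/9) = 0.027096; P(data | urn B) = (6/9)(6/9)(3/9)(6/9)(3/9) = 0.032922; P(data | urn C) = (2/7)(2/7)(5/7)(2/7)(5/7) = 0.0119.
The prior-weighted likelihoods are 4/9 · 0.027096 = 0.012043, 2/9 · 0.032922 = 0.007316, 1/3 · 0.0119 = 0.0039666; summing to 0.023325.
Dividing through by the total gives posterior P(urn A | data) = 0.51629, P(urn B | data) = 0.31365, P(urn C | data) = 0.17006.
The predictive probability is P(orange next | data) = (4/9)(0.51629) + (2/3)(0.31365) + (2/7)(0.17006) = 0.48715.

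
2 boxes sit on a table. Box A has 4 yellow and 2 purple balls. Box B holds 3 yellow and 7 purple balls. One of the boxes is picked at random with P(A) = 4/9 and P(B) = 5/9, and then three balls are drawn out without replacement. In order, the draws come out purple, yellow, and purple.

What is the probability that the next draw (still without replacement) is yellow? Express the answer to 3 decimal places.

0.453

Compute the likelihood of the observed sequence for each case: P(data | box A) = (2/6)(4/5)(1/4) = 0.066667; P(data | box B) = (7/10)(3/9)(6/8) = 0.175.
The prior-weighted likelihoods are 4/9 · 0.066667 = 0.02963, 5/9 · 0.175 = 0.097222; summing to 0.12685.
The posterior is then P(box A | data) = 0.23358, P(box B | data) = 0.76642.
The predictive probability is P(yellow next | data) = (1)(0.23358) + (2/7)(0.76642) = 0.45255.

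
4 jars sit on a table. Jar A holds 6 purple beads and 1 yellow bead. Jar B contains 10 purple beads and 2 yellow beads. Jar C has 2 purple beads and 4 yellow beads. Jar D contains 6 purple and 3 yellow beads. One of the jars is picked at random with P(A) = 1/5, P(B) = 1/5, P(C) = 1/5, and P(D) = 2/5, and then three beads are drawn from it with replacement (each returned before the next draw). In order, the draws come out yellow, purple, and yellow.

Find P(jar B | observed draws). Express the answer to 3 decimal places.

For each hypothesis, P(data | H) works out to: P(data | jar A) = (1/7)(6/7)(1/7) = 0.017493; P(data | jar B) = (2/12)(10/12)(2/12) = 0.023148; P(data | jar C) = (4/6)(2/6)(4/6) = 0.14815; P(data | jar D) = (3/9)(6/9)(3/9) = 0.074074.
Multiplying each by its prior: 1/5 · 0.017493 = 0.0034985, 1/5 · 0.023148 = 0.0046296, 1/5 · 0.14815 = 0.02963, 2/5 · 0.074074 = 0.02963; summing to 0.067387.
So P(jar B | data) = (0.0046296) / (0.067387) = 0.068702.

0.069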